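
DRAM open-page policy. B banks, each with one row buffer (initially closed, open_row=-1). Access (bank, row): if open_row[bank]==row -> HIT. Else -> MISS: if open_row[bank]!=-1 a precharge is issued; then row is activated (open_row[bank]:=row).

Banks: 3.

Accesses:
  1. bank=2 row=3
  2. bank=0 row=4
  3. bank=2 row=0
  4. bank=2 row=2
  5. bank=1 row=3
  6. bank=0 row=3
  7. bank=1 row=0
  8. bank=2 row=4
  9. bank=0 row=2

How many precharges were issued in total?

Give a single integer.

Answer: 6

Derivation:
Acc 1: bank2 row3 -> MISS (open row3); precharges=0
Acc 2: bank0 row4 -> MISS (open row4); precharges=0
Acc 3: bank2 row0 -> MISS (open row0); precharges=1
Acc 4: bank2 row2 -> MISS (open row2); precharges=2
Acc 5: bank1 row3 -> MISS (open row3); precharges=2
Acc 6: bank0 row3 -> MISS (open row3); precharges=3
Acc 7: bank1 row0 -> MISS (open row0); precharges=4
Acc 8: bank2 row4 -> MISS (open row4); precharges=5
Acc 9: bank0 row2 -> MISS (open row2); precharges=6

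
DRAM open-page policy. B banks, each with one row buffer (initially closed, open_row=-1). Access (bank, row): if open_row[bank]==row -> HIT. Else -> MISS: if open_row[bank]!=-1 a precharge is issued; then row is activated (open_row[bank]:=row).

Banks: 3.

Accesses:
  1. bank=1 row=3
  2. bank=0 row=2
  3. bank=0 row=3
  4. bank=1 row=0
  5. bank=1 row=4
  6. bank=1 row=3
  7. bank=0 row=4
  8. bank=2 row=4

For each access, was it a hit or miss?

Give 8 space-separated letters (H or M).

Answer: M M M M M M M M

Derivation:
Acc 1: bank1 row3 -> MISS (open row3); precharges=0
Acc 2: bank0 row2 -> MISS (open row2); precharges=0
Acc 3: bank0 row3 -> MISS (open row3); precharges=1
Acc 4: bank1 row0 -> MISS (open row0); precharges=2
Acc 5: bank1 row4 -> MISS (open row4); precharges=3
Acc 6: bank1 row3 -> MISS (open row3); precharges=4
Acc 7: bank0 row4 -> MISS (open row4); precharges=5
Acc 8: bank2 row4 -> MISS (open row4); precharges=5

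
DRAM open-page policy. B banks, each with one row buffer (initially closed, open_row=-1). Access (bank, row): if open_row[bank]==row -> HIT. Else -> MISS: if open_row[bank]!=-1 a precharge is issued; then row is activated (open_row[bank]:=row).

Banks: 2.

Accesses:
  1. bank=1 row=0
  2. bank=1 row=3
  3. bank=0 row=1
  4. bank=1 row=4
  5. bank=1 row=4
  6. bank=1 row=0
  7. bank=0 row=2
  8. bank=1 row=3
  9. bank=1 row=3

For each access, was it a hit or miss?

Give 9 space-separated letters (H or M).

Answer: M M M M H M M M H

Derivation:
Acc 1: bank1 row0 -> MISS (open row0); precharges=0
Acc 2: bank1 row3 -> MISS (open row3); precharges=1
Acc 3: bank0 row1 -> MISS (open row1); precharges=1
Acc 4: bank1 row4 -> MISS (open row4); precharges=2
Acc 5: bank1 row4 -> HIT
Acc 6: bank1 row0 -> MISS (open row0); precharges=3
Acc 7: bank0 row2 -> MISS (open row2); precharges=4
Acc 8: bank1 row3 -> MISS (open row3); precharges=5
Acc 9: bank1 row3 -> HIT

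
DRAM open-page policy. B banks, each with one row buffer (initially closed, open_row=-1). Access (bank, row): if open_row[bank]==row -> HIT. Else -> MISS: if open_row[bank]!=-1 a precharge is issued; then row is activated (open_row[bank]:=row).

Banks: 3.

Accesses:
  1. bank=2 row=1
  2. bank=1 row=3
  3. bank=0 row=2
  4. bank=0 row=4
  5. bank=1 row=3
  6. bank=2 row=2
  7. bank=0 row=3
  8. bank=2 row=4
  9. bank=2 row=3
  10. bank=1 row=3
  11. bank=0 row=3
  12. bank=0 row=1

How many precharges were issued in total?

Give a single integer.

Acc 1: bank2 row1 -> MISS (open row1); precharges=0
Acc 2: bank1 row3 -> MISS (open row3); precharges=0
Acc 3: bank0 row2 -> MISS (open row2); precharges=0
Acc 4: bank0 row4 -> MISS (open row4); precharges=1
Acc 5: bank1 row3 -> HIT
Acc 6: bank2 row2 -> MISS (open row2); precharges=2
Acc 7: bank0 row3 -> MISS (open row3); precharges=3
Acc 8: bank2 row4 -> MISS (open row4); precharges=4
Acc 9: bank2 row3 -> MISS (open row3); precharges=5
Acc 10: bank1 row3 -> HIT
Acc 11: bank0 row3 -> HIT
Acc 12: bank0 row1 -> MISS (open row1); precharges=6

Answer: 6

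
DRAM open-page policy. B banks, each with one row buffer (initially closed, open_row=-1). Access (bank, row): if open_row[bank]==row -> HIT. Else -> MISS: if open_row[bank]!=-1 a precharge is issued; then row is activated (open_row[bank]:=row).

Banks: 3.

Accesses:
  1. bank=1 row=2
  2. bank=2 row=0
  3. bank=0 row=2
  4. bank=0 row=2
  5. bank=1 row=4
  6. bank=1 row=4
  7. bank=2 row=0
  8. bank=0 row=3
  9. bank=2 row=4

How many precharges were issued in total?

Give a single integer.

Acc 1: bank1 row2 -> MISS (open row2); precharges=0
Acc 2: bank2 row0 -> MISS (open row0); precharges=0
Acc 3: bank0 row2 -> MISS (open row2); precharges=0
Acc 4: bank0 row2 -> HIT
Acc 5: bank1 row4 -> MISS (open row4); precharges=1
Acc 6: bank1 row4 -> HIT
Acc 7: bank2 row0 -> HIT
Acc 8: bank0 row3 -> MISS (open row3); precharges=2
Acc 9: bank2 row4 -> MISS (open row4); precharges=3

Answer: 3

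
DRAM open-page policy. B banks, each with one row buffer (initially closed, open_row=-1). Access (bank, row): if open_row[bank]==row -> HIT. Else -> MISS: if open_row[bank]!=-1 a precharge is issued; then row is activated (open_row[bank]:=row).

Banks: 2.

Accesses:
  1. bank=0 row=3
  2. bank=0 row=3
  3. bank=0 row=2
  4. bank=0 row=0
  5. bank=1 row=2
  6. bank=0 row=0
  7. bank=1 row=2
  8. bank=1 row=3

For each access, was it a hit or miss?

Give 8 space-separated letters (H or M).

Acc 1: bank0 row3 -> MISS (open row3); precharges=0
Acc 2: bank0 row3 -> HIT
Acc 3: bank0 row2 -> MISS (open row2); precharges=1
Acc 4: bank0 row0 -> MISS (open row0); precharges=2
Acc 5: bank1 row2 -> MISS (open row2); precharges=2
Acc 6: bank0 row0 -> HIT
Acc 7: bank1 row2 -> HIT
Acc 8: bank1 row3 -> MISS (open row3); precharges=3

Answer: M H M M M H H M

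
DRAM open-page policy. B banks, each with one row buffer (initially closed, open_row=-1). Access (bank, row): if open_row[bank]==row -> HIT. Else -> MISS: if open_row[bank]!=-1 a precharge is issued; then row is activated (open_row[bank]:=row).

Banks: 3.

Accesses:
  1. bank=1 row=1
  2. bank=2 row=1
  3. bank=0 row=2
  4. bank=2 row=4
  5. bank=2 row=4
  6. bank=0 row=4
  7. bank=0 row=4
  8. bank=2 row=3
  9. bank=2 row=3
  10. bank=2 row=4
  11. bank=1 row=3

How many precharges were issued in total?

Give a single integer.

Acc 1: bank1 row1 -> MISS (open row1); precharges=0
Acc 2: bank2 row1 -> MISS (open row1); precharges=0
Acc 3: bank0 row2 -> MISS (open row2); precharges=0
Acc 4: bank2 row4 -> MISS (open row4); precharges=1
Acc 5: bank2 row4 -> HIT
Acc 6: bank0 row4 -> MISS (open row4); precharges=2
Acc 7: bank0 row4 -> HIT
Acc 8: bank2 row3 -> MISS (open row3); precharges=3
Acc 9: bank2 row3 -> HIT
Acc 10: bank2 row4 -> MISS (open row4); precharges=4
Acc 11: bank1 row3 -> MISS (open row3); precharges=5

Answer: 5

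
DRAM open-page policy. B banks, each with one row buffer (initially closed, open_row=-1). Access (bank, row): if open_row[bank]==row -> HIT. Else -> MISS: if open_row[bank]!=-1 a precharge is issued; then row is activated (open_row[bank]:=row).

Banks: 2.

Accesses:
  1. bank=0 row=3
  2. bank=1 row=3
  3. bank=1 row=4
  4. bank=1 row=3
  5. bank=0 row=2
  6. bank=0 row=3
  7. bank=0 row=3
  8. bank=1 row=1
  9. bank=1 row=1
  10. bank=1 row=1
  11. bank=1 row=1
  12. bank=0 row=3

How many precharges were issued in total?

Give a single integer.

Answer: 5

Derivation:
Acc 1: bank0 row3 -> MISS (open row3); precharges=0
Acc 2: bank1 row3 -> MISS (open row3); precharges=0
Acc 3: bank1 row4 -> MISS (open row4); precharges=1
Acc 4: bank1 row3 -> MISS (open row3); precharges=2
Acc 5: bank0 row2 -> MISS (open row2); precharges=3
Acc 6: bank0 row3 -> MISS (open row3); precharges=4
Acc 7: bank0 row3 -> HIT
Acc 8: bank1 row1 -> MISS (open row1); precharges=5
Acc 9: bank1 row1 -> HIT
Acc 10: bank1 row1 -> HIT
Acc 11: bank1 row1 -> HIT
Acc 12: bank0 row3 -> HIT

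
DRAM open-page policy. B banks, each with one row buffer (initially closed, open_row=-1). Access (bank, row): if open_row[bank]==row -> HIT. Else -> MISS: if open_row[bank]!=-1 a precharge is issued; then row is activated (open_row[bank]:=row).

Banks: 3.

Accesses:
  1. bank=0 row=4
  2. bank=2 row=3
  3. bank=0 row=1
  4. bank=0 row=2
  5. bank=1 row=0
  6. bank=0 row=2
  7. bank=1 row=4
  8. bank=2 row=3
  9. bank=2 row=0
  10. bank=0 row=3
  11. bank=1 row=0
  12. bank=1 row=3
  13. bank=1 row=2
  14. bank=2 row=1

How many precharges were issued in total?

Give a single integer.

Acc 1: bank0 row4 -> MISS (open row4); precharges=0
Acc 2: bank2 row3 -> MISS (open row3); precharges=0
Acc 3: bank0 row1 -> MISS (open row1); precharges=1
Acc 4: bank0 row2 -> MISS (open row2); precharges=2
Acc 5: bank1 row0 -> MISS (open row0); precharges=2
Acc 6: bank0 row2 -> HIT
Acc 7: bank1 row4 -> MISS (open row4); precharges=3
Acc 8: bank2 row3 -> HIT
Acc 9: bank2 row0 -> MISS (open row0); precharges=4
Acc 10: bank0 row3 -> MISS (open row3); precharges=5
Acc 11: bank1 row0 -> MISS (open row0); precharges=6
Acc 12: bank1 row3 -> MISS (open row3); precharges=7
Acc 13: bank1 row2 -> MISS (open row2); precharges=8
Acc 14: bank2 row1 -> MISS (open row1); precharges=9

Answer: 9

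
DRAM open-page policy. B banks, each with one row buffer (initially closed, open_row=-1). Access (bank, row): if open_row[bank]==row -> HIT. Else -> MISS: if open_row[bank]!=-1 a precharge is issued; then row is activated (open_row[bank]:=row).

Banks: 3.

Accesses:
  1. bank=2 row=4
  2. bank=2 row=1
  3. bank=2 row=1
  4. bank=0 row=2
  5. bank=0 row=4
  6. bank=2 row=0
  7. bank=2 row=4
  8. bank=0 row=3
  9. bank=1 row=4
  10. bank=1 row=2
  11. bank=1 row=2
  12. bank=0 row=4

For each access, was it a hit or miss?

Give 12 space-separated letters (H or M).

Answer: M M H M M M M M M M H M

Derivation:
Acc 1: bank2 row4 -> MISS (open row4); precharges=0
Acc 2: bank2 row1 -> MISS (open row1); precharges=1
Acc 3: bank2 row1 -> HIT
Acc 4: bank0 row2 -> MISS (open row2); precharges=1
Acc 5: bank0 row4 -> MISS (open row4); precharges=2
Acc 6: bank2 row0 -> MISS (open row0); precharges=3
Acc 7: bank2 row4 -> MISS (open row4); precharges=4
Acc 8: bank0 row3 -> MISS (open row3); precharges=5
Acc 9: bank1 row4 -> MISS (open row4); precharges=5
Acc 10: bank1 row2 -> MISS (open row2); precharges=6
Acc 11: bank1 row2 -> HIT
Acc 12: bank0 row4 -> MISS (open row4); precharges=7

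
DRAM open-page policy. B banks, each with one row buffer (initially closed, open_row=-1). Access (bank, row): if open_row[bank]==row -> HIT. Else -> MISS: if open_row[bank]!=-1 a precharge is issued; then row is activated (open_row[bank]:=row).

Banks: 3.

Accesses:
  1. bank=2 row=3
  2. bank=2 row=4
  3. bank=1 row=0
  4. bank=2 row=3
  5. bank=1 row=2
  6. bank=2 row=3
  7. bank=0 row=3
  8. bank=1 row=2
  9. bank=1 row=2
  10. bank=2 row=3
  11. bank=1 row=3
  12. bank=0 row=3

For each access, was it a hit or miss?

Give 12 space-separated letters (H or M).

Answer: M M M M M H M H H H M H

Derivation:
Acc 1: bank2 row3 -> MISS (open row3); precharges=0
Acc 2: bank2 row4 -> MISS (open row4); precharges=1
Acc 3: bank1 row0 -> MISS (open row0); precharges=1
Acc 4: bank2 row3 -> MISS (open row3); precharges=2
Acc 5: bank1 row2 -> MISS (open row2); precharges=3
Acc 6: bank2 row3 -> HIT
Acc 7: bank0 row3 -> MISS (open row3); precharges=3
Acc 8: bank1 row2 -> HIT
Acc 9: bank1 row2 -> HIT
Acc 10: bank2 row3 -> HIT
Acc 11: bank1 row3 -> MISS (open row3); precharges=4
Acc 12: bank0 row3 -> HIT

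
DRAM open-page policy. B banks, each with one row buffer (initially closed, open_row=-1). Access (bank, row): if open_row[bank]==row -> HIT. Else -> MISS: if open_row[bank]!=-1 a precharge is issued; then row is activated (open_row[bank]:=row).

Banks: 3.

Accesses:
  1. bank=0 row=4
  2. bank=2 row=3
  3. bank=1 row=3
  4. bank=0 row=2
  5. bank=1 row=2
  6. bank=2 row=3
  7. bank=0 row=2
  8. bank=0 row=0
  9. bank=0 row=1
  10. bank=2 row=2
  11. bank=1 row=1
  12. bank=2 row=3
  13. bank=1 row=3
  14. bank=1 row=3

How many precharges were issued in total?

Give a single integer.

Answer: 8

Derivation:
Acc 1: bank0 row4 -> MISS (open row4); precharges=0
Acc 2: bank2 row3 -> MISS (open row3); precharges=0
Acc 3: bank1 row3 -> MISS (open row3); precharges=0
Acc 4: bank0 row2 -> MISS (open row2); precharges=1
Acc 5: bank1 row2 -> MISS (open row2); precharges=2
Acc 6: bank2 row3 -> HIT
Acc 7: bank0 row2 -> HIT
Acc 8: bank0 row0 -> MISS (open row0); precharges=3
Acc 9: bank0 row1 -> MISS (open row1); precharges=4
Acc 10: bank2 row2 -> MISS (open row2); precharges=5
Acc 11: bank1 row1 -> MISS (open row1); precharges=6
Acc 12: bank2 row3 -> MISS (open row3); precharges=7
Acc 13: bank1 row3 -> MISS (open row3); precharges=8
Acc 14: bank1 row3 -> HIT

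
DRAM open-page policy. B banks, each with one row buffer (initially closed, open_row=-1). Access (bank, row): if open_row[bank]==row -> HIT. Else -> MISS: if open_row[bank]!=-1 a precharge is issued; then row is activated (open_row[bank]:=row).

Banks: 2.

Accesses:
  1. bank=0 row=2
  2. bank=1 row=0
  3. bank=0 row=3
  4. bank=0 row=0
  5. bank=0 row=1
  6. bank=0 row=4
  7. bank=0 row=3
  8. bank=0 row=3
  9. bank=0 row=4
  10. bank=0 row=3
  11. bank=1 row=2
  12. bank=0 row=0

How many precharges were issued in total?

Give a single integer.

Answer: 9

Derivation:
Acc 1: bank0 row2 -> MISS (open row2); precharges=0
Acc 2: bank1 row0 -> MISS (open row0); precharges=0
Acc 3: bank0 row3 -> MISS (open row3); precharges=1
Acc 4: bank0 row0 -> MISS (open row0); precharges=2
Acc 5: bank0 row1 -> MISS (open row1); precharges=3
Acc 6: bank0 row4 -> MISS (open row4); precharges=4
Acc 7: bank0 row3 -> MISS (open row3); precharges=5
Acc 8: bank0 row3 -> HIT
Acc 9: bank0 row4 -> MISS (open row4); precharges=6
Acc 10: bank0 row3 -> MISS (open row3); precharges=7
Acc 11: bank1 row2 -> MISS (open row2); precharges=8
Acc 12: bank0 row0 -> MISS (open row0); precharges=9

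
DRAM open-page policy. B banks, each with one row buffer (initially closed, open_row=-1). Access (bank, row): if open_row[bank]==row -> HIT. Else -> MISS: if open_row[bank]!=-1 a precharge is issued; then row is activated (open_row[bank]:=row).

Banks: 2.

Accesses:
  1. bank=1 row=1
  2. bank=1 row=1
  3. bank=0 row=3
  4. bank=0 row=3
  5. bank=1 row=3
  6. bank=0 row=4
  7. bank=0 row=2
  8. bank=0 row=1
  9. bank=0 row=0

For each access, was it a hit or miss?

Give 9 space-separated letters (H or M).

Answer: M H M H M M M M M

Derivation:
Acc 1: bank1 row1 -> MISS (open row1); precharges=0
Acc 2: bank1 row1 -> HIT
Acc 3: bank0 row3 -> MISS (open row3); precharges=0
Acc 4: bank0 row3 -> HIT
Acc 5: bank1 row3 -> MISS (open row3); precharges=1
Acc 6: bank0 row4 -> MISS (open row4); precharges=2
Acc 7: bank0 row2 -> MISS (open row2); precharges=3
Acc 8: bank0 row1 -> MISS (open row1); precharges=4
Acc 9: bank0 row0 -> MISS (open row0); precharges=5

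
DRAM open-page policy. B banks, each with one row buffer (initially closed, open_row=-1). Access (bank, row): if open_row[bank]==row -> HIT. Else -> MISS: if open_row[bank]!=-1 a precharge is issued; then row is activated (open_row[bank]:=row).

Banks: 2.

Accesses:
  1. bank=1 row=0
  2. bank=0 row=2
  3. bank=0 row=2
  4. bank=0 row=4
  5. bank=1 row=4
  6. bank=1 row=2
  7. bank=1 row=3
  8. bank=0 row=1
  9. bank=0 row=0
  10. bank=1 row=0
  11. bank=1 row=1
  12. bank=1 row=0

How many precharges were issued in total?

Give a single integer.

Acc 1: bank1 row0 -> MISS (open row0); precharges=0
Acc 2: bank0 row2 -> MISS (open row2); precharges=0
Acc 3: bank0 row2 -> HIT
Acc 4: bank0 row4 -> MISS (open row4); precharges=1
Acc 5: bank1 row4 -> MISS (open row4); precharges=2
Acc 6: bank1 row2 -> MISS (open row2); precharges=3
Acc 7: bank1 row3 -> MISS (open row3); precharges=4
Acc 8: bank0 row1 -> MISS (open row1); precharges=5
Acc 9: bank0 row0 -> MISS (open row0); precharges=6
Acc 10: bank1 row0 -> MISS (open row0); precharges=7
Acc 11: bank1 row1 -> MISS (open row1); precharges=8
Acc 12: bank1 row0 -> MISS (open row0); precharges=9

Answer: 9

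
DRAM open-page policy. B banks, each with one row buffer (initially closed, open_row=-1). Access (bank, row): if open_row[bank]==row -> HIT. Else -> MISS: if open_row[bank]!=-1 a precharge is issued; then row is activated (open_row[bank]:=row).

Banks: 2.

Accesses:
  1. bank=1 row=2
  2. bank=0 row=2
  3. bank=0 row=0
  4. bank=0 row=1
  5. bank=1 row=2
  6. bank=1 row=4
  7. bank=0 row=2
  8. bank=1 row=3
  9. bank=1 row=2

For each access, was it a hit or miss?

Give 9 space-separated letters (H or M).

Answer: M M M M H M M M M

Derivation:
Acc 1: bank1 row2 -> MISS (open row2); precharges=0
Acc 2: bank0 row2 -> MISS (open row2); precharges=0
Acc 3: bank0 row0 -> MISS (open row0); precharges=1
Acc 4: bank0 row1 -> MISS (open row1); precharges=2
Acc 5: bank1 row2 -> HIT
Acc 6: bank1 row4 -> MISS (open row4); precharges=3
Acc 7: bank0 row2 -> MISS (open row2); precharges=4
Acc 8: bank1 row3 -> MISS (open row3); precharges=5
Acc 9: bank1 row2 -> MISS (open row2); precharges=6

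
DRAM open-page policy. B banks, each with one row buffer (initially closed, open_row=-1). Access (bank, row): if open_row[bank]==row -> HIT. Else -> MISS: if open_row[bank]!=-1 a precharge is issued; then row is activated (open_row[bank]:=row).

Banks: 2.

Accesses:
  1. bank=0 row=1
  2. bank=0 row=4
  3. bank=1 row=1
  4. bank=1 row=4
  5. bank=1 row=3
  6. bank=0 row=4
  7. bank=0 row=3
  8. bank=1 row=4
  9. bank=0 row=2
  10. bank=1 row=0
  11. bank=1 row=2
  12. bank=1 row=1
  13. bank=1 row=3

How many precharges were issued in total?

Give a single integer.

Answer: 10

Derivation:
Acc 1: bank0 row1 -> MISS (open row1); precharges=0
Acc 2: bank0 row4 -> MISS (open row4); precharges=1
Acc 3: bank1 row1 -> MISS (open row1); precharges=1
Acc 4: bank1 row4 -> MISS (open row4); precharges=2
Acc 5: bank1 row3 -> MISS (open row3); precharges=3
Acc 6: bank0 row4 -> HIT
Acc 7: bank0 row3 -> MISS (open row3); precharges=4
Acc 8: bank1 row4 -> MISS (open row4); precharges=5
Acc 9: bank0 row2 -> MISS (open row2); precharges=6
Acc 10: bank1 row0 -> MISS (open row0); precharges=7
Acc 11: bank1 row2 -> MISS (open row2); precharges=8
Acc 12: bank1 row1 -> MISS (open row1); precharges=9
Acc 13: bank1 row3 -> MISS (open row3); precharges=10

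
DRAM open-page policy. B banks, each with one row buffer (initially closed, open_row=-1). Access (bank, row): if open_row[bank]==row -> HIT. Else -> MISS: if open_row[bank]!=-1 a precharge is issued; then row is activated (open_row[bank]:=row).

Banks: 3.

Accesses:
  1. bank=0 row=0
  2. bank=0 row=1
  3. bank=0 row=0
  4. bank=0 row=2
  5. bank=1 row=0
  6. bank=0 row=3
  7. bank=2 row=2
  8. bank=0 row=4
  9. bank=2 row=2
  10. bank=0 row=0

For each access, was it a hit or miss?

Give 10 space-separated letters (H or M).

Answer: M M M M M M M M H M

Derivation:
Acc 1: bank0 row0 -> MISS (open row0); precharges=0
Acc 2: bank0 row1 -> MISS (open row1); precharges=1
Acc 3: bank0 row0 -> MISS (open row0); precharges=2
Acc 4: bank0 row2 -> MISS (open row2); precharges=3
Acc 5: bank1 row0 -> MISS (open row0); precharges=3
Acc 6: bank0 row3 -> MISS (open row3); precharges=4
Acc 7: bank2 row2 -> MISS (open row2); precharges=4
Acc 8: bank0 row4 -> MISS (open row4); precharges=5
Acc 9: bank2 row2 -> HIT
Acc 10: bank0 row0 -> MISS (open row0); precharges=6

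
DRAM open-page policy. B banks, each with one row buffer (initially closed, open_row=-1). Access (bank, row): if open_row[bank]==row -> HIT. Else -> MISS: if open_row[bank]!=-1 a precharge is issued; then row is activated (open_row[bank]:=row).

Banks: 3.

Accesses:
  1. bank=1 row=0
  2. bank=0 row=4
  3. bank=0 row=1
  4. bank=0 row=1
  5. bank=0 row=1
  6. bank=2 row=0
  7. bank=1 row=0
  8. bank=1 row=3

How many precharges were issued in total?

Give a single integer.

Acc 1: bank1 row0 -> MISS (open row0); precharges=0
Acc 2: bank0 row4 -> MISS (open row4); precharges=0
Acc 3: bank0 row1 -> MISS (open row1); precharges=1
Acc 4: bank0 row1 -> HIT
Acc 5: bank0 row1 -> HIT
Acc 6: bank2 row0 -> MISS (open row0); precharges=1
Acc 7: bank1 row0 -> HIT
Acc 8: bank1 row3 -> MISS (open row3); precharges=2

Answer: 2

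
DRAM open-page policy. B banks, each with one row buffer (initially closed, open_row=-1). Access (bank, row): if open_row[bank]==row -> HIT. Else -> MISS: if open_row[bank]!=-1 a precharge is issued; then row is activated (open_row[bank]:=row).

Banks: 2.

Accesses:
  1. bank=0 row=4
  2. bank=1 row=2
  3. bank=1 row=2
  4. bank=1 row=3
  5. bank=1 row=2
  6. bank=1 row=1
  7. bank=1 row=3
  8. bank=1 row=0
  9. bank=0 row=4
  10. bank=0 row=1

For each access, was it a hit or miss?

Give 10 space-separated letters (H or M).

Answer: M M H M M M M M H M

Derivation:
Acc 1: bank0 row4 -> MISS (open row4); precharges=0
Acc 2: bank1 row2 -> MISS (open row2); precharges=0
Acc 3: bank1 row2 -> HIT
Acc 4: bank1 row3 -> MISS (open row3); precharges=1
Acc 5: bank1 row2 -> MISS (open row2); precharges=2
Acc 6: bank1 row1 -> MISS (open row1); precharges=3
Acc 7: bank1 row3 -> MISS (open row3); precharges=4
Acc 8: bank1 row0 -> MISS (open row0); precharges=5
Acc 9: bank0 row4 -> HIT
Acc 10: bank0 row1 -> MISS (open row1); precharges=6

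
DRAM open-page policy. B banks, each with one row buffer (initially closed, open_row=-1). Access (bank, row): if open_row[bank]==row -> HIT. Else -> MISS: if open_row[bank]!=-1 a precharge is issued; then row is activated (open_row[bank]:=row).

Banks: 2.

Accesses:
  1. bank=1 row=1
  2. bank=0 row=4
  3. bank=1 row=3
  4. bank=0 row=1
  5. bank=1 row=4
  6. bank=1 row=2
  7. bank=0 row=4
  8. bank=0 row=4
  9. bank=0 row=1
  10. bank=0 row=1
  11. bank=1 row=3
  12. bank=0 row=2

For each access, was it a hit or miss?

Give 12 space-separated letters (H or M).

Answer: M M M M M M M H M H M M

Derivation:
Acc 1: bank1 row1 -> MISS (open row1); precharges=0
Acc 2: bank0 row4 -> MISS (open row4); precharges=0
Acc 3: bank1 row3 -> MISS (open row3); precharges=1
Acc 4: bank0 row1 -> MISS (open row1); precharges=2
Acc 5: bank1 row4 -> MISS (open row4); precharges=3
Acc 6: bank1 row2 -> MISS (open row2); precharges=4
Acc 7: bank0 row4 -> MISS (open row4); precharges=5
Acc 8: bank0 row4 -> HIT
Acc 9: bank0 row1 -> MISS (open row1); precharges=6
Acc 10: bank0 row1 -> HIT
Acc 11: bank1 row3 -> MISS (open row3); precharges=7
Acc 12: bank0 row2 -> MISS (open row2); precharges=8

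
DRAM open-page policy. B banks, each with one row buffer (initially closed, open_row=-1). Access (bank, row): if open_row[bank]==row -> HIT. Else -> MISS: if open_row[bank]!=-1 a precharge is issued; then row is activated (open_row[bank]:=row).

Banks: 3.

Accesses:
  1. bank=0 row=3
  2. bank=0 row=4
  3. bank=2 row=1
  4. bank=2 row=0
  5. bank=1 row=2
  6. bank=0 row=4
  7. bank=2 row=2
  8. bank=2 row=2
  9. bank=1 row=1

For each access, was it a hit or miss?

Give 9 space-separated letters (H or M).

Acc 1: bank0 row3 -> MISS (open row3); precharges=0
Acc 2: bank0 row4 -> MISS (open row4); precharges=1
Acc 3: bank2 row1 -> MISS (open row1); precharges=1
Acc 4: bank2 row0 -> MISS (open row0); precharges=2
Acc 5: bank1 row2 -> MISS (open row2); precharges=2
Acc 6: bank0 row4 -> HIT
Acc 7: bank2 row2 -> MISS (open row2); precharges=3
Acc 8: bank2 row2 -> HIT
Acc 9: bank1 row1 -> MISS (open row1); precharges=4

Answer: M M M M M H M H M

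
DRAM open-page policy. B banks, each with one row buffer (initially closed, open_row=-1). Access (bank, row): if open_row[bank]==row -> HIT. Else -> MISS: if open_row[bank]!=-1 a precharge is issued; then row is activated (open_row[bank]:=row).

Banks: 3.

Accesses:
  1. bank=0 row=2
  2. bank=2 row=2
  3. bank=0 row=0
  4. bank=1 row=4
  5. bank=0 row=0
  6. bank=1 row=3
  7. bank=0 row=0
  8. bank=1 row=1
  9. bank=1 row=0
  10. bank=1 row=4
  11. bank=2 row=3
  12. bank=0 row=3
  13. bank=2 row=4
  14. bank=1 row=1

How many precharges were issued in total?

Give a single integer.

Acc 1: bank0 row2 -> MISS (open row2); precharges=0
Acc 2: bank2 row2 -> MISS (open row2); precharges=0
Acc 3: bank0 row0 -> MISS (open row0); precharges=1
Acc 4: bank1 row4 -> MISS (open row4); precharges=1
Acc 5: bank0 row0 -> HIT
Acc 6: bank1 row3 -> MISS (open row3); precharges=2
Acc 7: bank0 row0 -> HIT
Acc 8: bank1 row1 -> MISS (open row1); precharges=3
Acc 9: bank1 row0 -> MISS (open row0); precharges=4
Acc 10: bank1 row4 -> MISS (open row4); precharges=5
Acc 11: bank2 row3 -> MISS (open row3); precharges=6
Acc 12: bank0 row3 -> MISS (open row3); precharges=7
Acc 13: bank2 row4 -> MISS (open row4); precharges=8
Acc 14: bank1 row1 -> MISS (open row1); precharges=9

Answer: 9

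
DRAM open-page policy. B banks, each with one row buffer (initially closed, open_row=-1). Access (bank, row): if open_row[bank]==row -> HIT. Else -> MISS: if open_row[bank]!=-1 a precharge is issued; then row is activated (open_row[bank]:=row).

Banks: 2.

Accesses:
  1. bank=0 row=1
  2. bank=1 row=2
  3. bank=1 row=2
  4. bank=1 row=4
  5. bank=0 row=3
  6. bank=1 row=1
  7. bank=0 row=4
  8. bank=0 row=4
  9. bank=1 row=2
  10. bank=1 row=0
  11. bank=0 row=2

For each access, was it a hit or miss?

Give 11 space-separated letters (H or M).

Answer: M M H M M M M H M M M

Derivation:
Acc 1: bank0 row1 -> MISS (open row1); precharges=0
Acc 2: bank1 row2 -> MISS (open row2); precharges=0
Acc 3: bank1 row2 -> HIT
Acc 4: bank1 row4 -> MISS (open row4); precharges=1
Acc 5: bank0 row3 -> MISS (open row3); precharges=2
Acc 6: bank1 row1 -> MISS (open row1); precharges=3
Acc 7: bank0 row4 -> MISS (open row4); precharges=4
Acc 8: bank0 row4 -> HIT
Acc 9: bank1 row2 -> MISS (open row2); precharges=5
Acc 10: bank1 row0 -> MISS (open row0); precharges=6
Acc 11: bank0 row2 -> MISS (open row2); precharges=7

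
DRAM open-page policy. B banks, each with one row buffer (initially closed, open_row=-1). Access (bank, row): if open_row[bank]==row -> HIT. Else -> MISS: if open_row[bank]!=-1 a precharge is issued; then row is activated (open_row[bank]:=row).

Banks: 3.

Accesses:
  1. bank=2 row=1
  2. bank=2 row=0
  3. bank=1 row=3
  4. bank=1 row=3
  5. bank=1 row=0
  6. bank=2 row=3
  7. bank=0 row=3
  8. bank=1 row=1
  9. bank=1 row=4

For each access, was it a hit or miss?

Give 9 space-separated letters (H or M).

Acc 1: bank2 row1 -> MISS (open row1); precharges=0
Acc 2: bank2 row0 -> MISS (open row0); precharges=1
Acc 3: bank1 row3 -> MISS (open row3); precharges=1
Acc 4: bank1 row3 -> HIT
Acc 5: bank1 row0 -> MISS (open row0); precharges=2
Acc 6: bank2 row3 -> MISS (open row3); precharges=3
Acc 7: bank0 row3 -> MISS (open row3); precharges=3
Acc 8: bank1 row1 -> MISS (open row1); precharges=4
Acc 9: bank1 row4 -> MISS (open row4); precharges=5

Answer: M M M H M M M M M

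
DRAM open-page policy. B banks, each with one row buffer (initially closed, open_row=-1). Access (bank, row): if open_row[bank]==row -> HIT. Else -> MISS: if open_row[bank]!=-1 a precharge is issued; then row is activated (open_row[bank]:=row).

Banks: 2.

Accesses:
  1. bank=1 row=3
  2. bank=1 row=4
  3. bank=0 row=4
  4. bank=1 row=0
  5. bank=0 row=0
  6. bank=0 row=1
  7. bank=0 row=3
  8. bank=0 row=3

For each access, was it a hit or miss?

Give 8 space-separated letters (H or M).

Answer: M M M M M M M H

Derivation:
Acc 1: bank1 row3 -> MISS (open row3); precharges=0
Acc 2: bank1 row4 -> MISS (open row4); precharges=1
Acc 3: bank0 row4 -> MISS (open row4); precharges=1
Acc 4: bank1 row0 -> MISS (open row0); precharges=2
Acc 5: bank0 row0 -> MISS (open row0); precharges=3
Acc 6: bank0 row1 -> MISS (open row1); precharges=4
Acc 7: bank0 row3 -> MISS (open row3); precharges=5
Acc 8: bank0 row3 -> HIT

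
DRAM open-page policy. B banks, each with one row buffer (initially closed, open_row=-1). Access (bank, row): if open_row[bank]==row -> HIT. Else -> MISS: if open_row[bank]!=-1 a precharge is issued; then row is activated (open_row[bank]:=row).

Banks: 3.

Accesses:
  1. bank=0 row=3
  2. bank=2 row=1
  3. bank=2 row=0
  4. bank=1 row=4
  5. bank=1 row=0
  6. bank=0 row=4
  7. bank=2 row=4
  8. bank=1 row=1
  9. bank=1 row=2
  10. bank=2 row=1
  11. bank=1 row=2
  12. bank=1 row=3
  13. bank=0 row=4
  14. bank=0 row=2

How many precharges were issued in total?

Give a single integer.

Answer: 9

Derivation:
Acc 1: bank0 row3 -> MISS (open row3); precharges=0
Acc 2: bank2 row1 -> MISS (open row1); precharges=0
Acc 3: bank2 row0 -> MISS (open row0); precharges=1
Acc 4: bank1 row4 -> MISS (open row4); precharges=1
Acc 5: bank1 row0 -> MISS (open row0); precharges=2
Acc 6: bank0 row4 -> MISS (open row4); precharges=3
Acc 7: bank2 row4 -> MISS (open row4); precharges=4
Acc 8: bank1 row1 -> MISS (open row1); precharges=5
Acc 9: bank1 row2 -> MISS (open row2); precharges=6
Acc 10: bank2 row1 -> MISS (open row1); precharges=7
Acc 11: bank1 row2 -> HIT
Acc 12: bank1 row3 -> MISS (open row3); precharges=8
Acc 13: bank0 row4 -> HIT
Acc 14: bank0 row2 -> MISS (open row2); precharges=9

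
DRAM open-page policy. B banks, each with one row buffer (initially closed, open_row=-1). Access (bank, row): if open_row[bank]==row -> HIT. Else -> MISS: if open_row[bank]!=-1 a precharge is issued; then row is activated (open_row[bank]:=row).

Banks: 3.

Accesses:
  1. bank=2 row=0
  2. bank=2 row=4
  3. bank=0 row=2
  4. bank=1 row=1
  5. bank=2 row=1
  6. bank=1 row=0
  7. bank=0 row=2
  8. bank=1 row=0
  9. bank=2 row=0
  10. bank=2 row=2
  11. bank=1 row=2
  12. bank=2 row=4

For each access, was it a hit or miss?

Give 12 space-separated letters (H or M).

Acc 1: bank2 row0 -> MISS (open row0); precharges=0
Acc 2: bank2 row4 -> MISS (open row4); precharges=1
Acc 3: bank0 row2 -> MISS (open row2); precharges=1
Acc 4: bank1 row1 -> MISS (open row1); precharges=1
Acc 5: bank2 row1 -> MISS (open row1); precharges=2
Acc 6: bank1 row0 -> MISS (open row0); precharges=3
Acc 7: bank0 row2 -> HIT
Acc 8: bank1 row0 -> HIT
Acc 9: bank2 row0 -> MISS (open row0); precharges=4
Acc 10: bank2 row2 -> MISS (open row2); precharges=5
Acc 11: bank1 row2 -> MISS (open row2); precharges=6
Acc 12: bank2 row4 -> MISS (open row4); precharges=7

Answer: M M M M M M H H M M M M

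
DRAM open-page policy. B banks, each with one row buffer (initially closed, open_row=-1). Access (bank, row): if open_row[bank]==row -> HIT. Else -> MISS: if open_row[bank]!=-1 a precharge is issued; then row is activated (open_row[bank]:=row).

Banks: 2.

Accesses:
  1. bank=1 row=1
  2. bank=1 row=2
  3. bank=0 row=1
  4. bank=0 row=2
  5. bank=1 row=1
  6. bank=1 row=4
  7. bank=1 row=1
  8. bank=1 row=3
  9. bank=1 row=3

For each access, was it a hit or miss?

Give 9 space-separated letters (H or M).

Answer: M M M M M M M M H

Derivation:
Acc 1: bank1 row1 -> MISS (open row1); precharges=0
Acc 2: bank1 row2 -> MISS (open row2); precharges=1
Acc 3: bank0 row1 -> MISS (open row1); precharges=1
Acc 4: bank0 row2 -> MISS (open row2); precharges=2
Acc 5: bank1 row1 -> MISS (open row1); precharges=3
Acc 6: bank1 row4 -> MISS (open row4); precharges=4
Acc 7: bank1 row1 -> MISS (open row1); precharges=5
Acc 8: bank1 row3 -> MISS (open row3); precharges=6
Acc 9: bank1 row3 -> HIT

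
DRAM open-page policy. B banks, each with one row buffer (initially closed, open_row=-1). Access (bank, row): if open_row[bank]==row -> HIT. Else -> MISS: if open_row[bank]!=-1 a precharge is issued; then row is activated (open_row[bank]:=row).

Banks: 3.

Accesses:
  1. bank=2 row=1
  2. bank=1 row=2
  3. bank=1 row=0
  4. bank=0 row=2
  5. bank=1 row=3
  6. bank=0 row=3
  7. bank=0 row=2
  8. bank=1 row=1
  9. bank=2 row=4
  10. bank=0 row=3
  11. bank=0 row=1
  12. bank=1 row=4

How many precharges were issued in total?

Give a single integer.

Answer: 9

Derivation:
Acc 1: bank2 row1 -> MISS (open row1); precharges=0
Acc 2: bank1 row2 -> MISS (open row2); precharges=0
Acc 3: bank1 row0 -> MISS (open row0); precharges=1
Acc 4: bank0 row2 -> MISS (open row2); precharges=1
Acc 5: bank1 row3 -> MISS (open row3); precharges=2
Acc 6: bank0 row3 -> MISS (open row3); precharges=3
Acc 7: bank0 row2 -> MISS (open row2); precharges=4
Acc 8: bank1 row1 -> MISS (open row1); precharges=5
Acc 9: bank2 row4 -> MISS (open row4); precharges=6
Acc 10: bank0 row3 -> MISS (open row3); precharges=7
Acc 11: bank0 row1 -> MISS (open row1); precharges=8
Acc 12: bank1 row4 -> MISS (open row4); precharges=9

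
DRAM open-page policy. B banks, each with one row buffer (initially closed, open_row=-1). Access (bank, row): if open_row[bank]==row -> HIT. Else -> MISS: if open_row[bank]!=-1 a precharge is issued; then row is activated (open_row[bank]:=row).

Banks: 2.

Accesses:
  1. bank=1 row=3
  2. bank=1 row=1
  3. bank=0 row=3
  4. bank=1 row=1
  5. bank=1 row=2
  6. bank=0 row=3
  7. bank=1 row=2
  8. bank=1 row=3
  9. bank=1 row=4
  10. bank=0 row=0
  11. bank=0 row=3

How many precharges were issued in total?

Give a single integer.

Answer: 6

Derivation:
Acc 1: bank1 row3 -> MISS (open row3); precharges=0
Acc 2: bank1 row1 -> MISS (open row1); precharges=1
Acc 3: bank0 row3 -> MISS (open row3); precharges=1
Acc 4: bank1 row1 -> HIT
Acc 5: bank1 row2 -> MISS (open row2); precharges=2
Acc 6: bank0 row3 -> HIT
Acc 7: bank1 row2 -> HIT
Acc 8: bank1 row3 -> MISS (open row3); precharges=3
Acc 9: bank1 row4 -> MISS (open row4); precharges=4
Acc 10: bank0 row0 -> MISS (open row0); precharges=5
Acc 11: bank0 row3 -> MISS (open row3); precharges=6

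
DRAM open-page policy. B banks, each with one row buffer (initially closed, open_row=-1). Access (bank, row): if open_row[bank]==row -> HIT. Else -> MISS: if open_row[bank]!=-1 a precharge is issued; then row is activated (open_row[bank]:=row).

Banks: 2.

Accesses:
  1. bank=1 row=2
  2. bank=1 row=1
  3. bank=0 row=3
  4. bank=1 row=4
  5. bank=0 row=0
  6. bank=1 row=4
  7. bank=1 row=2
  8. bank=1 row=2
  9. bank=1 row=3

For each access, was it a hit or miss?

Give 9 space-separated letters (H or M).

Acc 1: bank1 row2 -> MISS (open row2); precharges=0
Acc 2: bank1 row1 -> MISS (open row1); precharges=1
Acc 3: bank0 row3 -> MISS (open row3); precharges=1
Acc 4: bank1 row4 -> MISS (open row4); precharges=2
Acc 5: bank0 row0 -> MISS (open row0); precharges=3
Acc 6: bank1 row4 -> HIT
Acc 7: bank1 row2 -> MISS (open row2); precharges=4
Acc 8: bank1 row2 -> HIT
Acc 9: bank1 row3 -> MISS (open row3); precharges=5

Answer: M M M M M H M H M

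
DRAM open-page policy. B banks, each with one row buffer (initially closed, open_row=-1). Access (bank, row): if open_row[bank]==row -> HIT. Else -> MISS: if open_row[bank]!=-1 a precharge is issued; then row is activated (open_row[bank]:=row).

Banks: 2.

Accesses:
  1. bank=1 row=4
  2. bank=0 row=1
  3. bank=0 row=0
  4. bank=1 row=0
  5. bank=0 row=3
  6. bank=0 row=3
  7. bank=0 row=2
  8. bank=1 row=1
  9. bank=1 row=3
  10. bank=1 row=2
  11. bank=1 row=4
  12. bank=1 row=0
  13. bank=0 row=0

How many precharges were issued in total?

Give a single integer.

Acc 1: bank1 row4 -> MISS (open row4); precharges=0
Acc 2: bank0 row1 -> MISS (open row1); precharges=0
Acc 3: bank0 row0 -> MISS (open row0); precharges=1
Acc 4: bank1 row0 -> MISS (open row0); precharges=2
Acc 5: bank0 row3 -> MISS (open row3); precharges=3
Acc 6: bank0 row3 -> HIT
Acc 7: bank0 row2 -> MISS (open row2); precharges=4
Acc 8: bank1 row1 -> MISS (open row1); precharges=5
Acc 9: bank1 row3 -> MISS (open row3); precharges=6
Acc 10: bank1 row2 -> MISS (open row2); precharges=7
Acc 11: bank1 row4 -> MISS (open row4); precharges=8
Acc 12: bank1 row0 -> MISS (open row0); precharges=9
Acc 13: bank0 row0 -> MISS (open row0); precharges=10

Answer: 10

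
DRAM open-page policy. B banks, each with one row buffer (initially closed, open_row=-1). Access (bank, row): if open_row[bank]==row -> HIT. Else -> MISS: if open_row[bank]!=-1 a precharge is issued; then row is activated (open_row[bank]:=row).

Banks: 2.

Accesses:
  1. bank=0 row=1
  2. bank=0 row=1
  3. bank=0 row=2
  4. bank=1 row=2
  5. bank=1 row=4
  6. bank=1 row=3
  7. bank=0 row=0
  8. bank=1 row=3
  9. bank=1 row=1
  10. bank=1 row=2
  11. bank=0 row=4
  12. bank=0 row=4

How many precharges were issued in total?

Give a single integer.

Acc 1: bank0 row1 -> MISS (open row1); precharges=0
Acc 2: bank0 row1 -> HIT
Acc 3: bank0 row2 -> MISS (open row2); precharges=1
Acc 4: bank1 row2 -> MISS (open row2); precharges=1
Acc 5: bank1 row4 -> MISS (open row4); precharges=2
Acc 6: bank1 row3 -> MISS (open row3); precharges=3
Acc 7: bank0 row0 -> MISS (open row0); precharges=4
Acc 8: bank1 row3 -> HIT
Acc 9: bank1 row1 -> MISS (open row1); precharges=5
Acc 10: bank1 row2 -> MISS (open row2); precharges=6
Acc 11: bank0 row4 -> MISS (open row4); precharges=7
Acc 12: bank0 row4 -> HIT

Answer: 7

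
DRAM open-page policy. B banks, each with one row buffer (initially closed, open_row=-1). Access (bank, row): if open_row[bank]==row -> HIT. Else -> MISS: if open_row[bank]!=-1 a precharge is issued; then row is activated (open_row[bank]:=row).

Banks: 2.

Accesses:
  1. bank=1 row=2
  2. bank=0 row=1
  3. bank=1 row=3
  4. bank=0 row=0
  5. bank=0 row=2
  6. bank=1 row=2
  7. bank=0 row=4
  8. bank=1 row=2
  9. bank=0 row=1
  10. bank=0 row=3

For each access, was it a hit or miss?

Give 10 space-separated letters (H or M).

Acc 1: bank1 row2 -> MISS (open row2); precharges=0
Acc 2: bank0 row1 -> MISS (open row1); precharges=0
Acc 3: bank1 row3 -> MISS (open row3); precharges=1
Acc 4: bank0 row0 -> MISS (open row0); precharges=2
Acc 5: bank0 row2 -> MISS (open row2); precharges=3
Acc 6: bank1 row2 -> MISS (open row2); precharges=4
Acc 7: bank0 row4 -> MISS (open row4); precharges=5
Acc 8: bank1 row2 -> HIT
Acc 9: bank0 row1 -> MISS (open row1); precharges=6
Acc 10: bank0 row3 -> MISS (open row3); precharges=7

Answer: M M M M M M M H M M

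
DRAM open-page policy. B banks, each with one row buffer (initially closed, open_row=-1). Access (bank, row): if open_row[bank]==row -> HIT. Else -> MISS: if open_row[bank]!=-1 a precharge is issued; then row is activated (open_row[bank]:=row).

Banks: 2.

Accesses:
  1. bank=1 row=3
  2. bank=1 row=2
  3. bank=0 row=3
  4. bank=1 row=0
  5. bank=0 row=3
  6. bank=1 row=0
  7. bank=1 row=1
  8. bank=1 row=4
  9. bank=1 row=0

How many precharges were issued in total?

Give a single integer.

Acc 1: bank1 row3 -> MISS (open row3); precharges=0
Acc 2: bank1 row2 -> MISS (open row2); precharges=1
Acc 3: bank0 row3 -> MISS (open row3); precharges=1
Acc 4: bank1 row0 -> MISS (open row0); precharges=2
Acc 5: bank0 row3 -> HIT
Acc 6: bank1 row0 -> HIT
Acc 7: bank1 row1 -> MISS (open row1); precharges=3
Acc 8: bank1 row4 -> MISS (open row4); precharges=4
Acc 9: bank1 row0 -> MISS (open row0); precharges=5

Answer: 5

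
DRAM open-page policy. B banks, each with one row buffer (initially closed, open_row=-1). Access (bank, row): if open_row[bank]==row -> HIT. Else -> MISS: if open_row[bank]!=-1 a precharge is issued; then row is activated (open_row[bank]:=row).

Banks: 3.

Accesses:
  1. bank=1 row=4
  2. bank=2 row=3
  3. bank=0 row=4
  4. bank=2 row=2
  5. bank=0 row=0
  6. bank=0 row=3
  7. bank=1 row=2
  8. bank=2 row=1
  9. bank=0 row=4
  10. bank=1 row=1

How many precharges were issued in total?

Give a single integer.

Answer: 7

Derivation:
Acc 1: bank1 row4 -> MISS (open row4); precharges=0
Acc 2: bank2 row3 -> MISS (open row3); precharges=0
Acc 3: bank0 row4 -> MISS (open row4); precharges=0
Acc 4: bank2 row2 -> MISS (open row2); precharges=1
Acc 5: bank0 row0 -> MISS (open row0); precharges=2
Acc 6: bank0 row3 -> MISS (open row3); precharges=3
Acc 7: bank1 row2 -> MISS (open row2); precharges=4
Acc 8: bank2 row1 -> MISS (open row1); precharges=5
Acc 9: bank0 row4 -> MISS (open row4); precharges=6
Acc 10: bank1 row1 -> MISS (open row1); precharges=7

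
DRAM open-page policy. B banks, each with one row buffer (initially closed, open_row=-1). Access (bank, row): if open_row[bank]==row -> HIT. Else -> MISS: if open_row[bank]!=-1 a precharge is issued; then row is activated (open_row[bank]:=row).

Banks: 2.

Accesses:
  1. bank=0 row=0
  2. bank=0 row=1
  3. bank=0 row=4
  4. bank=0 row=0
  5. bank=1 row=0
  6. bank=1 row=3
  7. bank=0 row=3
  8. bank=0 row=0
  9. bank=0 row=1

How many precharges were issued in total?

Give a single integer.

Acc 1: bank0 row0 -> MISS (open row0); precharges=0
Acc 2: bank0 row1 -> MISS (open row1); precharges=1
Acc 3: bank0 row4 -> MISS (open row4); precharges=2
Acc 4: bank0 row0 -> MISS (open row0); precharges=3
Acc 5: bank1 row0 -> MISS (open row0); precharges=3
Acc 6: bank1 row3 -> MISS (open row3); precharges=4
Acc 7: bank0 row3 -> MISS (open row3); precharges=5
Acc 8: bank0 row0 -> MISS (open row0); precharges=6
Acc 9: bank0 row1 -> MISS (open row1); precharges=7

Answer: 7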